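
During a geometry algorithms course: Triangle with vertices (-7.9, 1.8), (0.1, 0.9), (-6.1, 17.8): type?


Side lengths squared: AB^2=64.81, BC^2=324.05, CA^2=259.24
Sorted: [64.81, 259.24, 324.05]
By sides: Scalene, By angles: Right

Scalene, Right


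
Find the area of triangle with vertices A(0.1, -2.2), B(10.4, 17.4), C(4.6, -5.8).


Area = |x_A(y_B-y_C) + x_B(y_C-y_A) + x_C(y_A-y_B)|/2
= |2.32 + (-37.44) + (-90.16)|/2
= 125.28/2 = 62.64

62.64


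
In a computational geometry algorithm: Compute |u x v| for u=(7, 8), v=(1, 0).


|u x v| = |7*0 - 8*1|
= |0 - 8| = 8

8


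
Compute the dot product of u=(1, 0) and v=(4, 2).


u . v = u_x*v_x + u_y*v_y = 1*4 + 0*2
= 4 + 0 = 4

4


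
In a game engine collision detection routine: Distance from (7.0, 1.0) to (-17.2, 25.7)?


dx=-24.2, dy=24.7
d^2 = (-24.2)^2 + 24.7^2 = 1195.73
d = sqrt(1195.73) = 34.5793

34.5793


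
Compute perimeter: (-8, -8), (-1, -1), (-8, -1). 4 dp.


Sides: (-8, -8)->(-1, -1): sqrt(98) = 9.899495, (-1, -1)->(-8, -1): sqrt(49) = 7, (-8, -1)->(-8, -8): sqrt(49) = 7
Sum = 23.899495
Perimeter = 23.8995

23.8995


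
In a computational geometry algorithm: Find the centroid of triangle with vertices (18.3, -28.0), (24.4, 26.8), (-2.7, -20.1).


Centroid = ((x_A+x_B+x_C)/3, (y_A+y_B+y_C)/3)
= ((18.3+24.4+(-2.7))/3, ((-28)+26.8+(-20.1))/3)
= (13.3333, -7.1)

(13.3333, -7.1)


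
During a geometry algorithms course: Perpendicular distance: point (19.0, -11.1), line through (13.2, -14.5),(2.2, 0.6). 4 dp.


|cross product| = 124.98
|line direction| = sqrt(349.01) = 18.6818
Distance = 124.98/sqrt(349.01) = 6.6899

6.6899


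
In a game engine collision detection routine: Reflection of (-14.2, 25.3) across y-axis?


Reflection over y-axis: (x,y) -> (-x,y)
(-14.2, 25.3) -> (14.2, 25.3)

(14.2, 25.3)


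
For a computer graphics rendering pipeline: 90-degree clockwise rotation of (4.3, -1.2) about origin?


90° CW: (x,y) -> (y, -x)
(4.3,-1.2) -> (-1.2, -4.3)

(-1.2, -4.3)


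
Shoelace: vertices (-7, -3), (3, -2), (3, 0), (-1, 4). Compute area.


Shoelace sum: ((-7)*(-2) - 3*(-3)) + (3*0 - 3*(-2)) + (3*4 - (-1)*0) + ((-1)*(-3) - (-7)*4)
= 72
Area = |72|/2 = 36

36


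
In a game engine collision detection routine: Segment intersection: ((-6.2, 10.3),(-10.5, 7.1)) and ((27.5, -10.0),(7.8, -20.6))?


Cross products: d1=-757.13, d2=-739.67, d3=195.13, d4=177.67
d1*d2 < 0 and d3*d4 < 0? no

No, they don't intersect


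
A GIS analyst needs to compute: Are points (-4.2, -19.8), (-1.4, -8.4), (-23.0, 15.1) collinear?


Cross product: ((-1.4)-(-4.2))*(15.1-(-19.8)) - ((-8.4)-(-19.8))*((-23)-(-4.2))
= 312.04

No, not collinear


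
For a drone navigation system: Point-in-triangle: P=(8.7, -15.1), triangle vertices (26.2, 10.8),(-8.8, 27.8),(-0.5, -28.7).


Cross products: AB x AP = 1204, BC x BP = 632.68, CA x CP = -0.28
All same sign? no

No, outside


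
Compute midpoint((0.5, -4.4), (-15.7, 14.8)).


M = ((0.5+(-15.7))/2, ((-4.4)+14.8)/2)
= (-7.6, 5.2)

(-7.6, 5.2)


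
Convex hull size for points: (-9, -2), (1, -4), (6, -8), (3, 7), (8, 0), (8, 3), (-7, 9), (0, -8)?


Convex hull vertices (CCW): (-9, -2), (0, -8), (6, -8), (8, 0), (8, 3), (3, 7), (-7, 9)
Count = 7

7


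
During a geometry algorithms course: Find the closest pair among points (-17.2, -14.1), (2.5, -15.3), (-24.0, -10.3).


d(P0,P1) = 19.7365, d(P0,P2) = 7.7897, d(P1,P2) = 26.9676
Closest: P0 and P2

Closest pair: (-17.2, -14.1) and (-24.0, -10.3), distance = 7.7897


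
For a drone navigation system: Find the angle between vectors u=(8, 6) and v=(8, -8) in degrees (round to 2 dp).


u.v = 16, |u| = sqrt(100) = 10, |v| = sqrt(128) = 11.3137
cos(theta) = u.v/(|u||v|) = 16/sqrt(12800) = 0.141421
theta = acos(0.141421) = 81.87 degrees

81.87 degrees


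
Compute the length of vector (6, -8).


|u| = sqrt(6^2 + (-8)^2) = sqrt(100) = 10

10


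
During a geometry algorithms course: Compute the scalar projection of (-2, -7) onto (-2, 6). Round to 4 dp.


u.v = -38, |v| = sqrt(40) = 6.3246
Scalar projection = u.v / |v| = -38 / sqrt(40) = -6.0083

-6.0083


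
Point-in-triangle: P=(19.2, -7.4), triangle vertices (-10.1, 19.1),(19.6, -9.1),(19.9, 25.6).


Cross products: AB x AP = 39.21, BC x BP = 14.39, CA x CP = 985.45
All same sign? yes

Yes, inside


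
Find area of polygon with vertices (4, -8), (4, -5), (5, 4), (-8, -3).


Shoelace sum: (4*(-5) - 4*(-8)) + (4*4 - 5*(-5)) + (5*(-3) - (-8)*4) + ((-8)*(-8) - 4*(-3))
= 146
Area = |146|/2 = 73

73


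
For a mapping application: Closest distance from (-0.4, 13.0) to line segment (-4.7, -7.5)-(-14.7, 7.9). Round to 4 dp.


Project P onto AB: t = 0.8088 (clamped to [0,1])
Closest point on segment: (-12.7881, 4.9557)
Distance: 14.7708

14.7708


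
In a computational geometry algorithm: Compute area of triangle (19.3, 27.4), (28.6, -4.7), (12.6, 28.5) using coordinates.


Area = |x_A(y_B-y_C) + x_B(y_C-y_A) + x_C(y_A-y_B)|/2
= |(-640.76) + 31.46 + 404.46|/2
= 204.84/2 = 102.42

102.42


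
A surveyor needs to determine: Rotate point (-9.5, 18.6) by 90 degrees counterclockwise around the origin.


90° CCW: (x,y) -> (-y, x)
(-9.5,18.6) -> (-18.6, -9.5)

(-18.6, -9.5)


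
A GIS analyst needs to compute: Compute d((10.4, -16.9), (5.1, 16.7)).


dx=-5.3, dy=33.6
d^2 = (-5.3)^2 + 33.6^2 = 1157.05
d = sqrt(1157.05) = 34.0154

34.0154


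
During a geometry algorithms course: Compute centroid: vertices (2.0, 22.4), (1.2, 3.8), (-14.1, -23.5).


Centroid = ((x_A+x_B+x_C)/3, (y_A+y_B+y_C)/3)
= ((2+1.2+(-14.1))/3, (22.4+3.8+(-23.5))/3)
= (-3.6333, 0.9)

(-3.6333, 0.9)


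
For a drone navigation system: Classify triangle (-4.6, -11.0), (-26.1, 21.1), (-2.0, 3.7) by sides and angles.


Side lengths squared: AB^2=1492.66, BC^2=883.57, CA^2=222.85
Sorted: [222.85, 883.57, 1492.66]
By sides: Scalene, By angles: Obtuse

Scalene, Obtuse


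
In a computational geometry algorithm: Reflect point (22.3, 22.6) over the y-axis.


Reflection over y-axis: (x,y) -> (-x,y)
(22.3, 22.6) -> (-22.3, 22.6)

(-22.3, 22.6)


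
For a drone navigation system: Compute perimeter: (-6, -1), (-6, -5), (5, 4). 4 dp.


Sides: (-6, -1)->(-6, -5): sqrt(16) = 4, (-6, -5)->(5, 4): sqrt(202) = 14.21267, (5, 4)->(-6, -1): sqrt(146) = 12.083046
Sum = 30.295716
Perimeter = 30.2957

30.2957


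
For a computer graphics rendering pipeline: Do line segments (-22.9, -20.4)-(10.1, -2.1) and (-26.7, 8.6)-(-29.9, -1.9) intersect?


Cross products: d1=132.7, d2=420.64, d3=1026.54, d4=738.6
d1*d2 < 0 and d3*d4 < 0? no

No, they don't intersect


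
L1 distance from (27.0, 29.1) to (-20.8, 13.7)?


|27-(-20.8)| + |29.1-13.7| = 47.8 + 15.4 = 63.2

63.2


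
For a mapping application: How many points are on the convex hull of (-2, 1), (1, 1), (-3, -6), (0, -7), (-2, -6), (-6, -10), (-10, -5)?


Convex hull vertices (CCW): (-10, -5), (-6, -10), (0, -7), (1, 1), (-2, 1)
Count = 5

5


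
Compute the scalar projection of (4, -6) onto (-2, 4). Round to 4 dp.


u.v = -32, |v| = sqrt(20) = 4.4721
Scalar projection = u.v / |v| = -32 / sqrt(20) = -7.1554

-7.1554


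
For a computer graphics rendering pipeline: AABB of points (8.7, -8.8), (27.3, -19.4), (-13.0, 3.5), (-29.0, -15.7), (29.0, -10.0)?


x range: [-29, 29]
y range: [-19.4, 3.5]
Bounding box: (-29,-19.4) to (29,3.5)

(-29,-19.4) to (29,3.5)


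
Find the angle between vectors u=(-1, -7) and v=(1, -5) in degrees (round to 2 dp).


u.v = 34, |u| = sqrt(50) = 7.0711, |v| = sqrt(26) = 5.099
cos(theta) = u.v/(|u||v|) = 34/sqrt(1300) = 0.94299
theta = acos(0.94299) = 19.44 degrees

19.44 degrees


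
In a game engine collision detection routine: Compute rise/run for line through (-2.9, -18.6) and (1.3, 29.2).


slope = (y2-y1)/(x2-x1) = (29.2-(-18.6))/(1.3-(-2.9)) = 47.8/4.2 = 11.381

11.381


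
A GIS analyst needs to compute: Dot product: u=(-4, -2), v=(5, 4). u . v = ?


u . v = u_x*v_x + u_y*v_y = (-4)*5 + (-2)*4
= (-20) + (-8) = -28

-28


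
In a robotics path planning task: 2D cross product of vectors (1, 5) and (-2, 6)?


u x v = u_x*v_y - u_y*v_x = 1*6 - 5*(-2)
= 6 - (-10) = 16

16


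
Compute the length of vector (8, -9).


|u| = sqrt(8^2 + (-9)^2) = sqrt(145) = 12.0416

12.0416


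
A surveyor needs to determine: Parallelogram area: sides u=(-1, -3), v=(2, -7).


|u x v| = |(-1)*(-7) - (-3)*2|
= |7 - (-6)| = 13

13


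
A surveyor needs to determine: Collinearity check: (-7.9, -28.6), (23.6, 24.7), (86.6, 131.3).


Cross product: (23.6-(-7.9))*(131.3-(-28.6)) - (24.7-(-28.6))*(86.6-(-7.9))
= 0

Yes, collinear


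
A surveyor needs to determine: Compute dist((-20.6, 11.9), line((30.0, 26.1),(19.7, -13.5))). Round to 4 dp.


|cross product| = 1857.5
|line direction| = sqrt(1674.25) = 40.9176
Distance = 1857.5/sqrt(1674.25) = 45.3961

45.3961


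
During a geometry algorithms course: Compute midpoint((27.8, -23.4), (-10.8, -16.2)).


M = ((27.8+(-10.8))/2, ((-23.4)+(-16.2))/2)
= (8.5, -19.8)

(8.5, -19.8)


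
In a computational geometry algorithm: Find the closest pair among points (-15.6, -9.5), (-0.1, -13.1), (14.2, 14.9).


d(P0,P1) = 15.9126, d(P0,P2) = 38.5149, d(P1,P2) = 31.4403
Closest: P0 and P1

Closest pair: (-15.6, -9.5) and (-0.1, -13.1), distance = 15.9126


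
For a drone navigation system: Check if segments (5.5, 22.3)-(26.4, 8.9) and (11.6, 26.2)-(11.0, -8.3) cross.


Cross products: d1=-208.11, d2=520.98, d3=163.25, d4=-565.84
d1*d2 < 0 and d3*d4 < 0? yes

Yes, they intersect


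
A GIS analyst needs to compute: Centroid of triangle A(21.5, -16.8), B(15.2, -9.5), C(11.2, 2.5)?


Centroid = ((x_A+x_B+x_C)/3, (y_A+y_B+y_C)/3)
= ((21.5+15.2+11.2)/3, ((-16.8)+(-9.5)+2.5)/3)
= (15.9667, -7.9333)

(15.9667, -7.9333)


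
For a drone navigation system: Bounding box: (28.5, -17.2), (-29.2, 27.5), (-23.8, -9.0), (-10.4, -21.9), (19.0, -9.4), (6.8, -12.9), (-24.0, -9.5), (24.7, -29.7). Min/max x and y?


x range: [-29.2, 28.5]
y range: [-29.7, 27.5]
Bounding box: (-29.2,-29.7) to (28.5,27.5)

(-29.2,-29.7) to (28.5,27.5)


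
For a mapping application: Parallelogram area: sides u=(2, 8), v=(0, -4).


|u x v| = |2*(-4) - 8*0|
= |(-8) - 0| = 8

8


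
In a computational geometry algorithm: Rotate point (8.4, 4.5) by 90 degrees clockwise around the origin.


90° CW: (x,y) -> (y, -x)
(8.4,4.5) -> (4.5, -8.4)

(4.5, -8.4)


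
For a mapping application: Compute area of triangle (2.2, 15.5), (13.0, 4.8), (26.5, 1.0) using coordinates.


Area = |x_A(y_B-y_C) + x_B(y_C-y_A) + x_C(y_A-y_B)|/2
= |8.36 + (-188.5) + 283.55|/2
= 103.41/2 = 51.705

51.705


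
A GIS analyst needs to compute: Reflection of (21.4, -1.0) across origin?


Reflection over origin: (x,y) -> (-x,-y)
(21.4, -1) -> (-21.4, 1)

(-21.4, 1)


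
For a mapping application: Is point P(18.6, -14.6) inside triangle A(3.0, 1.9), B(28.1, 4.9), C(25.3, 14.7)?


Cross products: AB x AP = -460.95, BC x BP = 147.7, CA x CP = 567.63
All same sign? no

No, outside


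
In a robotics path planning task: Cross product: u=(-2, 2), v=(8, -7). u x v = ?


u x v = u_x*v_y - u_y*v_x = (-2)*(-7) - 2*8
= 14 - 16 = -2

-2


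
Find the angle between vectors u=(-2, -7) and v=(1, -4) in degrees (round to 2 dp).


u.v = 26, |u| = sqrt(53) = 7.2801, |v| = sqrt(17) = 4.1231
cos(theta) = u.v/(|u||v|) = 26/sqrt(901) = 0.866186
theta = acos(0.866186) = 29.98 degrees

29.98 degrees


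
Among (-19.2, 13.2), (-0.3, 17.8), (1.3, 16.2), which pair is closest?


d(P0,P1) = 19.4517, d(P0,P2) = 20.7183, d(P1,P2) = 2.2627
Closest: P1 and P2

Closest pair: (-0.3, 17.8) and (1.3, 16.2), distance = 2.2627


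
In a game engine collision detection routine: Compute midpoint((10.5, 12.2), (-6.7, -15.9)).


M = ((10.5+(-6.7))/2, (12.2+(-15.9))/2)
= (1.9, -1.85)

(1.9, -1.85)


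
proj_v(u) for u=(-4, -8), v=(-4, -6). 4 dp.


u.v = 64, |v| = sqrt(52) = 7.2111
Scalar projection = u.v / |v| = 64 / sqrt(52) = 8.8752

8.8752


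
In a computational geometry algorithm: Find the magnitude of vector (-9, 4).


|u| = sqrt((-9)^2 + 4^2) = sqrt(97) = 9.8489

9.8489


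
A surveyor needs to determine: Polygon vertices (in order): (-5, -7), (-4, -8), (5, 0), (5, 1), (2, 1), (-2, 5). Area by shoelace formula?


Shoelace sum: ((-5)*(-8) - (-4)*(-7)) + ((-4)*0 - 5*(-8)) + (5*1 - 5*0) + (5*1 - 2*1) + (2*5 - (-2)*1) + ((-2)*(-7) - (-5)*5)
= 111
Area = |111|/2 = 55.5

55.5


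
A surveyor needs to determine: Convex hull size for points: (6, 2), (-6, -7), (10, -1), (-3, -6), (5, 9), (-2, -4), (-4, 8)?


Convex hull vertices (CCW): (-6, -7), (-3, -6), (10, -1), (5, 9), (-4, 8)
Count = 5

5


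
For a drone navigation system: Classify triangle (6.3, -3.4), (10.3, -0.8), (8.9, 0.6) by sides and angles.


Side lengths squared: AB^2=22.76, BC^2=3.92, CA^2=22.76
Sorted: [3.92, 22.76, 22.76]
By sides: Isosceles, By angles: Acute

Isosceles, Acute


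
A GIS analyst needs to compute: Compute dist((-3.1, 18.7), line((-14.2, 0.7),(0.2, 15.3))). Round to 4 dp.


|cross product| = 97.14
|line direction| = sqrt(420.52) = 20.5066
Distance = 97.14/sqrt(420.52) = 4.737

4.737


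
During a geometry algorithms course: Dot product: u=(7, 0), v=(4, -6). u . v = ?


u . v = u_x*v_x + u_y*v_y = 7*4 + 0*(-6)
= 28 + 0 = 28

28


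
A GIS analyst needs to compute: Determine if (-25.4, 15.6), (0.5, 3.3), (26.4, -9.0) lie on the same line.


Cross product: (0.5-(-25.4))*((-9)-15.6) - (3.3-15.6)*(26.4-(-25.4))
= 0

Yes, collinear


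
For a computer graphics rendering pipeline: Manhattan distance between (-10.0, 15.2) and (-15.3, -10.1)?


|(-10)-(-15.3)| + |15.2-(-10.1)| = 5.3 + 25.3 = 30.6

30.6


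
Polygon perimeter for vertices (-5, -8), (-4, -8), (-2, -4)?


Sides: (-5, -8)->(-4, -8): sqrt(1) = 1, (-4, -8)->(-2, -4): sqrt(20) = 4.472136, (-2, -4)->(-5, -8): sqrt(25) = 5
Sum = 10.472136
Perimeter = 10.4721

10.4721


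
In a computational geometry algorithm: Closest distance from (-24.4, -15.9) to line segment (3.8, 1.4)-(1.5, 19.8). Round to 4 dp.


Project P onto AB: t = 0 (clamped to [0,1])
Closest point on segment: (3.8, 1.4)
Distance: 33.0837

33.0837


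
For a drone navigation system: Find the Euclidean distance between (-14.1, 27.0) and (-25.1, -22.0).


dx=-11, dy=-49
d^2 = (-11)^2 + (-49)^2 = 2522
d = sqrt(2522) = 50.2195

50.2195


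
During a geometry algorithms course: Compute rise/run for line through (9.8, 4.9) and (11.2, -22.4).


slope = (y2-y1)/(x2-x1) = ((-22.4)-4.9)/(11.2-9.8) = (-27.3)/1.4 = -19.5

-19.5


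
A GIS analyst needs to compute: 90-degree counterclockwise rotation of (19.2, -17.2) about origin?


90° CCW: (x,y) -> (-y, x)
(19.2,-17.2) -> (17.2, 19.2)

(17.2, 19.2)


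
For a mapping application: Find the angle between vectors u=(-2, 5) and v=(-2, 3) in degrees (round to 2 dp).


u.v = 19, |u| = sqrt(29) = 5.3852, |v| = sqrt(13) = 3.6056
cos(theta) = u.v/(|u||v|) = 19/sqrt(377) = 0.97855
theta = acos(0.97855) = 11.89 degrees

11.89 degrees


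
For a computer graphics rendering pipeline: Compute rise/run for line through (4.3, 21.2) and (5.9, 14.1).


slope = (y2-y1)/(x2-x1) = (14.1-21.2)/(5.9-4.3) = (-7.1)/1.6 = -4.4375

-4.4375


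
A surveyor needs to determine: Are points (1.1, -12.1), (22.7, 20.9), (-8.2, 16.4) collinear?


Cross product: (22.7-1.1)*(16.4-(-12.1)) - (20.9-(-12.1))*((-8.2)-1.1)
= 922.5

No, not collinear


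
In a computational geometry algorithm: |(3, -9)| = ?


|u| = sqrt(3^2 + (-9)^2) = sqrt(90) = 9.4868

9.4868


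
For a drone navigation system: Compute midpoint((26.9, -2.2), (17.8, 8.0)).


M = ((26.9+17.8)/2, ((-2.2)+8)/2)
= (22.35, 2.9)

(22.35, 2.9)


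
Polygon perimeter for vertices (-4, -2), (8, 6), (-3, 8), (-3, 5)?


Sides: (-4, -2)->(8, 6): sqrt(208) = 14.422205, (8, 6)->(-3, 8): sqrt(125) = 11.18034, (-3, 8)->(-3, 5): sqrt(9) = 3, (-3, 5)->(-4, -2): sqrt(50) = 7.071068
Sum = 35.673613
Perimeter = 35.6736

35.6736


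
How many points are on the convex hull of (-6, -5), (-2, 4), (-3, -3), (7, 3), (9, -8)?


Convex hull vertices (CCW): (-6, -5), (9, -8), (7, 3), (-2, 4)
Count = 4

4


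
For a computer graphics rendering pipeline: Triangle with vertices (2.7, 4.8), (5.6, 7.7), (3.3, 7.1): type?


Side lengths squared: AB^2=16.82, BC^2=5.65, CA^2=5.65
Sorted: [5.65, 5.65, 16.82]
By sides: Isosceles, By angles: Obtuse

Isosceles, Obtuse


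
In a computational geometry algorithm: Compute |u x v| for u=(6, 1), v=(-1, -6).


|u x v| = |6*(-6) - 1*(-1)|
= |(-36) - (-1)| = 35

35


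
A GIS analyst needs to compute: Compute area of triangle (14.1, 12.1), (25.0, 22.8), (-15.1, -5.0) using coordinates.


Area = |x_A(y_B-y_C) + x_B(y_C-y_A) + x_C(y_A-y_B)|/2
= |391.98 + (-427.5) + 161.57|/2
= 126.05/2 = 63.025

63.025


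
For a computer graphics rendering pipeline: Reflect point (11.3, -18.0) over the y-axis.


Reflection over y-axis: (x,y) -> (-x,y)
(11.3, -18) -> (-11.3, -18)

(-11.3, -18)


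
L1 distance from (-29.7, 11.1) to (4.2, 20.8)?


|(-29.7)-4.2| + |11.1-20.8| = 33.9 + 9.7 = 43.6

43.6


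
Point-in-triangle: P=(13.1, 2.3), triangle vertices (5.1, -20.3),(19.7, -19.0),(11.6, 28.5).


Cross products: AB x AP = 319.56, BC x BP = 140.97, CA x CP = 243.5
All same sign? yes

Yes, inside


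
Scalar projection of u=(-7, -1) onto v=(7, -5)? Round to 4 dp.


u.v = -44, |v| = sqrt(74) = 8.6023
Scalar projection = u.v / |v| = -44 / sqrt(74) = -5.1149

-5.1149


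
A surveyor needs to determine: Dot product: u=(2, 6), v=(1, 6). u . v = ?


u . v = u_x*v_x + u_y*v_y = 2*1 + 6*6
= 2 + 36 = 38

38


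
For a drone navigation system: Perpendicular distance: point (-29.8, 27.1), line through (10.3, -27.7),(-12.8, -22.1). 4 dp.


|cross product| = 1041.32
|line direction| = sqrt(564.97) = 23.7691
Distance = 1041.32/sqrt(564.97) = 43.8098

43.8098


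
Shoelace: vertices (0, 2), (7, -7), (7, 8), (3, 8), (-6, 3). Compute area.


Shoelace sum: (0*(-7) - 7*2) + (7*8 - 7*(-7)) + (7*8 - 3*8) + (3*3 - (-6)*8) + ((-6)*2 - 0*3)
= 168
Area = |168|/2 = 84

84


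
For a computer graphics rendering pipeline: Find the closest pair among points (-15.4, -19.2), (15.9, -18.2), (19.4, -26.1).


d(P0,P1) = 31.316, d(P0,P2) = 35.4775, d(P1,P2) = 8.6406
Closest: P1 and P2

Closest pair: (15.9, -18.2) and (19.4, -26.1), distance = 8.6406


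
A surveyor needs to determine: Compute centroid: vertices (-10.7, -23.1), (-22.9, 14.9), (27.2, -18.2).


Centroid = ((x_A+x_B+x_C)/3, (y_A+y_B+y_C)/3)
= (((-10.7)+(-22.9)+27.2)/3, ((-23.1)+14.9+(-18.2))/3)
= (-2.1333, -8.8)

(-2.1333, -8.8)


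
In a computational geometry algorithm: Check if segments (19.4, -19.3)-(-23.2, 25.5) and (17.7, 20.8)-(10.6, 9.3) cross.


Cross products: d1=304.26, d2=-503.72, d3=-1632.1, d4=-824.12
d1*d2 < 0 and d3*d4 < 0? no

No, they don't intersect


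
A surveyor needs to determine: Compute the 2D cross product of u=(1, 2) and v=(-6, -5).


u x v = u_x*v_y - u_y*v_x = 1*(-5) - 2*(-6)
= (-5) - (-12) = 7

7


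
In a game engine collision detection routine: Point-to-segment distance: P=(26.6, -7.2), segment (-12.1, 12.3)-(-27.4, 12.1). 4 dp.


Project P onto AB: t = 0 (clamped to [0,1])
Closest point on segment: (-12.1, 12.3)
Distance: 43.3352

43.3352


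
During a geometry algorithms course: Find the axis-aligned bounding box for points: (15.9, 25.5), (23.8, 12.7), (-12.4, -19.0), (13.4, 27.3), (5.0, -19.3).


x range: [-12.4, 23.8]
y range: [-19.3, 27.3]
Bounding box: (-12.4,-19.3) to (23.8,27.3)

(-12.4,-19.3) to (23.8,27.3)


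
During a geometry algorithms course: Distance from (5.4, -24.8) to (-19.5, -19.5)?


dx=-24.9, dy=5.3
d^2 = (-24.9)^2 + 5.3^2 = 648.1
d = sqrt(648.1) = 25.4578

25.4578


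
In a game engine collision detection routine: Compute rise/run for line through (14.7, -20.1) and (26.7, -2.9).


slope = (y2-y1)/(x2-x1) = ((-2.9)-(-20.1))/(26.7-14.7) = 17.2/12 = 1.4333

1.4333


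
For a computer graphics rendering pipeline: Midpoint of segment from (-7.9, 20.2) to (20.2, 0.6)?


M = (((-7.9)+20.2)/2, (20.2+0.6)/2)
= (6.15, 10.4)

(6.15, 10.4)


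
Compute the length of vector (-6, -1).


|u| = sqrt((-6)^2 + (-1)^2) = sqrt(37) = 6.0828

6.0828


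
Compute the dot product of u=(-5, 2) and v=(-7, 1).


u . v = u_x*v_x + u_y*v_y = (-5)*(-7) + 2*1
= 35 + 2 = 37

37


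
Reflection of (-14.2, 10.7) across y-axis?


Reflection over y-axis: (x,y) -> (-x,y)
(-14.2, 10.7) -> (14.2, 10.7)

(14.2, 10.7)


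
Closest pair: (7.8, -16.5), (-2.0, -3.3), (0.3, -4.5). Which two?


d(P0,P1) = 16.4402, d(P0,P2) = 14.151, d(P1,P2) = 2.5942
Closest: P1 and P2

Closest pair: (-2.0, -3.3) and (0.3, -4.5), distance = 2.5942


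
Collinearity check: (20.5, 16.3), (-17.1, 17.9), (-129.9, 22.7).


Cross product: ((-17.1)-20.5)*(22.7-16.3) - (17.9-16.3)*((-129.9)-20.5)
= 0

Yes, collinear


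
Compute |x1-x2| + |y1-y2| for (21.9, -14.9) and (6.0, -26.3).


|21.9-6| + |(-14.9)-(-26.3)| = 15.9 + 11.4 = 27.3

27.3


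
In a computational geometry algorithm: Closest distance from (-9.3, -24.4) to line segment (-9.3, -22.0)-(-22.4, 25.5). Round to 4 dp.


Project P onto AB: t = 0 (clamped to [0,1])
Closest point on segment: (-9.3, -22)
Distance: 2.4

2.4


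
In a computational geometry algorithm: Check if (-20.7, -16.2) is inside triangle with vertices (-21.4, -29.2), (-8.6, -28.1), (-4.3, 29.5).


Cross products: AB x AP = 165.63, BC x BP = 748.13, CA x CP = -181.21
All same sign? no

No, outside


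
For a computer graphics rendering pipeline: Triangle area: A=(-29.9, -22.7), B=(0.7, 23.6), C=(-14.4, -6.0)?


Area = |x_A(y_B-y_C) + x_B(y_C-y_A) + x_C(y_A-y_B)|/2
= |(-885.04) + 11.69 + 666.72|/2
= 206.63/2 = 103.315

103.315


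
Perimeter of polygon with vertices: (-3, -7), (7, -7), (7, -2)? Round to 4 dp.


Sides: (-3, -7)->(7, -7): sqrt(100) = 10, (7, -7)->(7, -2): sqrt(25) = 5, (7, -2)->(-3, -7): sqrt(125) = 11.18034
Sum = 26.18034
Perimeter = 26.1803

26.1803


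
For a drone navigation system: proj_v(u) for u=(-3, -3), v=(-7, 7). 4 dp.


u.v = 0, |v| = sqrt(98) = 9.8995
Scalar projection = u.v / |v| = 0 / sqrt(98) = 0

0


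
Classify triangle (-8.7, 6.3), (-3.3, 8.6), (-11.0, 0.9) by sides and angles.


Side lengths squared: AB^2=34.45, BC^2=118.58, CA^2=34.45
Sorted: [34.45, 34.45, 118.58]
By sides: Isosceles, By angles: Obtuse

Isosceles, Obtuse


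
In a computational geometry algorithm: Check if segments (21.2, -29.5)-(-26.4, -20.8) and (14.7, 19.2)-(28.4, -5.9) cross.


Cross products: d1=-504.04, d2=-1579.61, d3=-2261.57, d4=-1186
d1*d2 < 0 and d3*d4 < 0? no

No, they don't intersect


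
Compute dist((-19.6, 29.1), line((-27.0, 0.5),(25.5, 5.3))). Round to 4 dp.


|cross product| = 1465.98
|line direction| = sqrt(2779.29) = 52.719
Distance = 1465.98/sqrt(2779.29) = 27.8074

27.8074


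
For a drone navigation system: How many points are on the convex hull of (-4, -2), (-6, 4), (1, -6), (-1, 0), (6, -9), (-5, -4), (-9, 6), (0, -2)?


Convex hull vertices (CCW): (-9, 6), (-5, -4), (6, -9), (-1, 0), (-6, 4)
Count = 5

5


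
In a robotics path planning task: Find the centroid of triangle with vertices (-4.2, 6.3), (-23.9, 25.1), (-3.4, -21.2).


Centroid = ((x_A+x_B+x_C)/3, (y_A+y_B+y_C)/3)
= (((-4.2)+(-23.9)+(-3.4))/3, (6.3+25.1+(-21.2))/3)
= (-10.5, 3.4)

(-10.5, 3.4)


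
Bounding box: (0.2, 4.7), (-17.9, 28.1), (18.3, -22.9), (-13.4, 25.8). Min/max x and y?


x range: [-17.9, 18.3]
y range: [-22.9, 28.1]
Bounding box: (-17.9,-22.9) to (18.3,28.1)

(-17.9,-22.9) to (18.3,28.1)


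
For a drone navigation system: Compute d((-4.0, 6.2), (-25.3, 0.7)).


dx=-21.3, dy=-5.5
d^2 = (-21.3)^2 + (-5.5)^2 = 483.94
d = sqrt(483.94) = 21.9986

21.9986


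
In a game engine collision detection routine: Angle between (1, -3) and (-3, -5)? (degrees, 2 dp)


u.v = 12, |u| = sqrt(10) = 3.1623, |v| = sqrt(34) = 5.831
cos(theta) = u.v/(|u||v|) = 12/sqrt(340) = 0.650791
theta = acos(0.650791) = 49.4 degrees

49.4 degrees


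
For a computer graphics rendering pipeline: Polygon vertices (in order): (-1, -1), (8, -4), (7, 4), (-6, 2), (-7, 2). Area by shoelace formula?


Shoelace sum: ((-1)*(-4) - 8*(-1)) + (8*4 - 7*(-4)) + (7*2 - (-6)*4) + ((-6)*2 - (-7)*2) + ((-7)*(-1) - (-1)*2)
= 121
Area = |121|/2 = 60.5

60.5


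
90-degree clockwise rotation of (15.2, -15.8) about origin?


90° CW: (x,y) -> (y, -x)
(15.2,-15.8) -> (-15.8, -15.2)

(-15.8, -15.2)


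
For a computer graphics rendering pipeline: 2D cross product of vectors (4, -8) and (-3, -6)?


u x v = u_x*v_y - u_y*v_x = 4*(-6) - (-8)*(-3)
= (-24) - 24 = -48

-48


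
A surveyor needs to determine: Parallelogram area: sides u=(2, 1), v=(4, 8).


|u x v| = |2*8 - 1*4|
= |16 - 4| = 12

12


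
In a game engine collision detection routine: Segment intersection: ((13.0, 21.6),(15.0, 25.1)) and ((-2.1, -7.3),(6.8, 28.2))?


Cross products: d1=-278.84, d2=-318.69, d3=-4.95, d4=34.9
d1*d2 < 0 and d3*d4 < 0? no

No, they don't intersect


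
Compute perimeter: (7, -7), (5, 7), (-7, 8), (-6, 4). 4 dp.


Sides: (7, -7)->(5, 7): sqrt(200) = 14.142136, (5, 7)->(-7, 8): sqrt(145) = 12.041595, (-7, 8)->(-6, 4): sqrt(17) = 4.123106, (-6, 4)->(7, -7): sqrt(290) = 17.029386
Sum = 47.336223
Perimeter = 47.3362

47.3362


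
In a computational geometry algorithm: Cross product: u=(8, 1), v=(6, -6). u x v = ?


u x v = u_x*v_y - u_y*v_x = 8*(-6) - 1*6
= (-48) - 6 = -54

-54


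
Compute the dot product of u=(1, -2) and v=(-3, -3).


u . v = u_x*v_x + u_y*v_y = 1*(-3) + (-2)*(-3)
= (-3) + 6 = 3

3


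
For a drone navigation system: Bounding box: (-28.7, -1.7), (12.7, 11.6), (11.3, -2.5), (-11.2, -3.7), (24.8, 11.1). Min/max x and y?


x range: [-28.7, 24.8]
y range: [-3.7, 11.6]
Bounding box: (-28.7,-3.7) to (24.8,11.6)

(-28.7,-3.7) to (24.8,11.6)


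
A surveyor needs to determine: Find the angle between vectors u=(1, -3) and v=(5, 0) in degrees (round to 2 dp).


u.v = 5, |u| = sqrt(10) = 3.1623, |v| = sqrt(25) = 5
cos(theta) = u.v/(|u||v|) = 5/sqrt(250) = 0.316228
theta = acos(0.316228) = 71.57 degrees

71.57 degrees


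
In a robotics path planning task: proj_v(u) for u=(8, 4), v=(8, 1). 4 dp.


u.v = 68, |v| = sqrt(65) = 8.0623
Scalar projection = u.v / |v| = 68 / sqrt(65) = 8.4344

8.4344


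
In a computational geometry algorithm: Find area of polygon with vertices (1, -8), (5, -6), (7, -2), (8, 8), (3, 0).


Shoelace sum: (1*(-6) - 5*(-8)) + (5*(-2) - 7*(-6)) + (7*8 - 8*(-2)) + (8*0 - 3*8) + (3*(-8) - 1*0)
= 90
Area = |90|/2 = 45

45


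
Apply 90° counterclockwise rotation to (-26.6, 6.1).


90° CCW: (x,y) -> (-y, x)
(-26.6,6.1) -> (-6.1, -26.6)

(-6.1, -26.6)


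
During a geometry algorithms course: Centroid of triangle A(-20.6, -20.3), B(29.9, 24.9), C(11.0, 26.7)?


Centroid = ((x_A+x_B+x_C)/3, (y_A+y_B+y_C)/3)
= (((-20.6)+29.9+11)/3, ((-20.3)+24.9+26.7)/3)
= (6.7667, 10.4333)

(6.7667, 10.4333)


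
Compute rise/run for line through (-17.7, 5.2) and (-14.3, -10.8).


slope = (y2-y1)/(x2-x1) = ((-10.8)-5.2)/((-14.3)-(-17.7)) = (-16)/3.4 = -4.7059

-4.7059


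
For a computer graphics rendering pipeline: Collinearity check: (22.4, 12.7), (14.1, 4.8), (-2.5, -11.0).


Cross product: (14.1-22.4)*((-11)-12.7) - (4.8-12.7)*((-2.5)-22.4)
= 0

Yes, collinear


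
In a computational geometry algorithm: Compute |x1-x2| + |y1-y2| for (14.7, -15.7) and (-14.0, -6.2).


|14.7-(-14)| + |(-15.7)-(-6.2)| = 28.7 + 9.5 = 38.2

38.2


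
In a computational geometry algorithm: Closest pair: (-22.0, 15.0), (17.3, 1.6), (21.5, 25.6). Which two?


d(P0,P1) = 41.5217, d(P0,P2) = 44.7729, d(P1,P2) = 24.3647
Closest: P1 and P2

Closest pair: (17.3, 1.6) and (21.5, 25.6), distance = 24.3647


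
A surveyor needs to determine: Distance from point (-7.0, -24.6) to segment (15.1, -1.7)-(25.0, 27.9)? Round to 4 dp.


Project P onto AB: t = 0 (clamped to [0,1])
Closest point on segment: (15.1, -1.7)
Distance: 31.8248

31.8248


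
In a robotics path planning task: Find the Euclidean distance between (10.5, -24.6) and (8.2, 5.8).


dx=-2.3, dy=30.4
d^2 = (-2.3)^2 + 30.4^2 = 929.45
d = sqrt(929.45) = 30.4869

30.4869


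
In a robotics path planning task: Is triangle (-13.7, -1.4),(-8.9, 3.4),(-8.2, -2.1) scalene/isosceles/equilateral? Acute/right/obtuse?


Side lengths squared: AB^2=46.08, BC^2=30.74, CA^2=30.74
Sorted: [30.74, 30.74, 46.08]
By sides: Isosceles, By angles: Acute

Isosceles, Acute


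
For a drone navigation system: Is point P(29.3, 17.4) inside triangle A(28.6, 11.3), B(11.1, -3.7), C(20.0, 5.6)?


Cross products: AB x AP = -96.25, BC x BP = 18.53, CA x CP = 48.47
All same sign? no

No, outside


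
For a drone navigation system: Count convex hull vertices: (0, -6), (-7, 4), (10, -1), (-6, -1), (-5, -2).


Convex hull vertices (CCW): (-7, 4), (-6, -1), (-5, -2), (0, -6), (10, -1)
Count = 5

5


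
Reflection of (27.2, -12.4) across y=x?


Reflection over y=x: (x,y) -> (y,x)
(27.2, -12.4) -> (-12.4, 27.2)

(-12.4, 27.2)


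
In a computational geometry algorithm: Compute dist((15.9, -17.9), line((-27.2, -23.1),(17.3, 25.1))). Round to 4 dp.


|cross product| = 1846.02
|line direction| = sqrt(4303.49) = 65.601
Distance = 1846.02/sqrt(4303.49) = 28.1401

28.1401


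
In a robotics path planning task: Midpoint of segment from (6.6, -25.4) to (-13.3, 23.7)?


M = ((6.6+(-13.3))/2, ((-25.4)+23.7)/2)
= (-3.35, -0.85)

(-3.35, -0.85)


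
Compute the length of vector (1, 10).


|u| = sqrt(1^2 + 10^2) = sqrt(101) = 10.0499

10.0499


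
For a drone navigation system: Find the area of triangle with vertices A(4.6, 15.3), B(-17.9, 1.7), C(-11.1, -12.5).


Area = |x_A(y_B-y_C) + x_B(y_C-y_A) + x_C(y_A-y_B)|/2
= |65.32 + 497.62 + (-150.96)|/2
= 411.98/2 = 205.99

205.99


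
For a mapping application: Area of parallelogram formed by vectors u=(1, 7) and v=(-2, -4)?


|u x v| = |1*(-4) - 7*(-2)|
= |(-4) - (-14)| = 10

10


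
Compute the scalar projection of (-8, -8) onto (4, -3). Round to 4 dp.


u.v = -8, |v| = sqrt(25) = 5
Scalar projection = u.v / |v| = -8 / sqrt(25) = -1.6

-1.6


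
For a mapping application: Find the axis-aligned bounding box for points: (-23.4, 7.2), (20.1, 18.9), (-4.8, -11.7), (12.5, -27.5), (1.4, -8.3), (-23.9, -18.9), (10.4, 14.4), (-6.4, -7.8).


x range: [-23.9, 20.1]
y range: [-27.5, 18.9]
Bounding box: (-23.9,-27.5) to (20.1,18.9)

(-23.9,-27.5) to (20.1,18.9)


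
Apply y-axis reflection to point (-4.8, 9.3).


Reflection over y-axis: (x,y) -> (-x,y)
(-4.8, 9.3) -> (4.8, 9.3)

(4.8, 9.3)


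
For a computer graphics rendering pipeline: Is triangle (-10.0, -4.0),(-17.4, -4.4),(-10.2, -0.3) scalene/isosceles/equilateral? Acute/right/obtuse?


Side lengths squared: AB^2=54.92, BC^2=68.65, CA^2=13.73
Sorted: [13.73, 54.92, 68.65]
By sides: Scalene, By angles: Right

Scalene, Right


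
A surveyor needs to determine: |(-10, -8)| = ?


|u| = sqrt((-10)^2 + (-8)^2) = sqrt(164) = 12.8062

12.8062


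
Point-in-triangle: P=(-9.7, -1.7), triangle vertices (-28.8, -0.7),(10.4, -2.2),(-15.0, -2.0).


Cross products: AB x AP = -10.55, BC x BP = -8.68, CA x CP = -11.03
All same sign? yes

Yes, inside


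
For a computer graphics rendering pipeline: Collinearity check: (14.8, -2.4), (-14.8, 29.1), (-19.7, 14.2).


Cross product: ((-14.8)-14.8)*(14.2-(-2.4)) - (29.1-(-2.4))*((-19.7)-14.8)
= 595.39

No, not collinear


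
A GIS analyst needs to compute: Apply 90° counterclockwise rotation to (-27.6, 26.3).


90° CCW: (x,y) -> (-y, x)
(-27.6,26.3) -> (-26.3, -27.6)

(-26.3, -27.6)


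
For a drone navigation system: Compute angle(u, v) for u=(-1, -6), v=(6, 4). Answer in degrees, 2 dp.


u.v = -30, |u| = sqrt(37) = 6.0828, |v| = sqrt(52) = 7.2111
cos(theta) = u.v/(|u||v|) = -30/sqrt(1924) = -0.683941
theta = acos(-0.683941) = 133.15 degrees

133.15 degrees


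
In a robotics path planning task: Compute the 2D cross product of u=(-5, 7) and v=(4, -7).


u x v = u_x*v_y - u_y*v_x = (-5)*(-7) - 7*4
= 35 - 28 = 7

7


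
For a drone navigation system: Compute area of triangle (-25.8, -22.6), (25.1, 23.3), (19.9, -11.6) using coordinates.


Area = |x_A(y_B-y_C) + x_B(y_C-y_A) + x_C(y_A-y_B)|/2
= |(-900.42) + 276.1 + (-913.41)|/2
= 1537.73/2 = 768.865

768.865


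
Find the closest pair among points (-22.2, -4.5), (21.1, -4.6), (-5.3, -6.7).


d(P0,P1) = 43.3001, d(P0,P2) = 17.0426, d(P1,P2) = 26.4834
Closest: P0 and P2

Closest pair: (-22.2, -4.5) and (-5.3, -6.7), distance = 17.0426


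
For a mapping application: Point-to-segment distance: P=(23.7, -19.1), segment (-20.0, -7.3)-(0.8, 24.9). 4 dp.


Project P onto AB: t = 0.36 (clamped to [0,1])
Closest point on segment: (-12.5122, 4.2917)
Distance: 43.1103

43.1103


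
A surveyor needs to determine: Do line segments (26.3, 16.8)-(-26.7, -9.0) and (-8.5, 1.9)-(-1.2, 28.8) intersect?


Cross products: d1=-827.35, d2=410.01, d3=-108.14, d4=-1345.5
d1*d2 < 0 and d3*d4 < 0? no

No, they don't intersect


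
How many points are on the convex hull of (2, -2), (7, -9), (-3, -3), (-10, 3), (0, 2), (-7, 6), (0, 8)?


Convex hull vertices (CCW): (-10, 3), (-3, -3), (7, -9), (0, 8), (-7, 6)
Count = 5

5


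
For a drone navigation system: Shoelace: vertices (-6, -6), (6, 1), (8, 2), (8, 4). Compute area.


Shoelace sum: ((-6)*1 - 6*(-6)) + (6*2 - 8*1) + (8*4 - 8*2) + (8*(-6) - (-6)*4)
= 26
Area = |26|/2 = 13

13


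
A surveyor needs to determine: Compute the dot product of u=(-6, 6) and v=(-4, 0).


u . v = u_x*v_x + u_y*v_y = (-6)*(-4) + 6*0
= 24 + 0 = 24

24


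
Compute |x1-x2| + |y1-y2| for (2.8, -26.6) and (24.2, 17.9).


|2.8-24.2| + |(-26.6)-17.9| = 21.4 + 44.5 = 65.9

65.9


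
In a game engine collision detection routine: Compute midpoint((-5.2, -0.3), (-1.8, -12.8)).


M = (((-5.2)+(-1.8))/2, ((-0.3)+(-12.8))/2)
= (-3.5, -6.55)

(-3.5, -6.55)


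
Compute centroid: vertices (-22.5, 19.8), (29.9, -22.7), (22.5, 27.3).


Centroid = ((x_A+x_B+x_C)/3, (y_A+y_B+y_C)/3)
= (((-22.5)+29.9+22.5)/3, (19.8+(-22.7)+27.3)/3)
= (9.9667, 8.1333)

(9.9667, 8.1333)


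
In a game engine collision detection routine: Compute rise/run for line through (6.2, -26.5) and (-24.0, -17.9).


slope = (y2-y1)/(x2-x1) = ((-17.9)-(-26.5))/((-24)-6.2) = 8.6/(-30.2) = -0.2848

-0.2848


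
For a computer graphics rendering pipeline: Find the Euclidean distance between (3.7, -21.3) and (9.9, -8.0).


dx=6.2, dy=13.3
d^2 = 6.2^2 + 13.3^2 = 215.33
d = sqrt(215.33) = 14.6741

14.6741


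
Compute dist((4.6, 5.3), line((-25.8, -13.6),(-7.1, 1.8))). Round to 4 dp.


|cross product| = 114.73
|line direction| = sqrt(586.85) = 24.225
Distance = 114.73/sqrt(586.85) = 4.736

4.736


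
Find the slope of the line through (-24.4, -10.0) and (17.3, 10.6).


slope = (y2-y1)/(x2-x1) = (10.6-(-10))/(17.3-(-24.4)) = 20.6/41.7 = 0.494

0.494


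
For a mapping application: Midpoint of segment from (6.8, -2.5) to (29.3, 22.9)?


M = ((6.8+29.3)/2, ((-2.5)+22.9)/2)
= (18.05, 10.2)

(18.05, 10.2)


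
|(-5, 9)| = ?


|u| = sqrt((-5)^2 + 9^2) = sqrt(106) = 10.2956

10.2956


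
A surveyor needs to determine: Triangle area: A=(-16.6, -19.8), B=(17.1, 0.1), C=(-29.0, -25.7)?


Area = |x_A(y_B-y_C) + x_B(y_C-y_A) + x_C(y_A-y_B)|/2
= |(-428.28) + (-100.89) + 577.1|/2
= 47.93/2 = 23.965

23.965


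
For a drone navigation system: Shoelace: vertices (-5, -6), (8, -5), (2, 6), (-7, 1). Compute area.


Shoelace sum: ((-5)*(-5) - 8*(-6)) + (8*6 - 2*(-5)) + (2*1 - (-7)*6) + ((-7)*(-6) - (-5)*1)
= 222
Area = |222|/2 = 111

111


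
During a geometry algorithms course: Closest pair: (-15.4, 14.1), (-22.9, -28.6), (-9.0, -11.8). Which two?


d(P0,P1) = 43.3537, d(P0,P2) = 26.679, d(P1,P2) = 21.8048
Closest: P1 and P2

Closest pair: (-22.9, -28.6) and (-9.0, -11.8), distance = 21.8048


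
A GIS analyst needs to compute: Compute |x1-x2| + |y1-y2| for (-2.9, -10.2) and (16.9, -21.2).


|(-2.9)-16.9| + |(-10.2)-(-21.2)| = 19.8 + 11 = 30.8

30.8


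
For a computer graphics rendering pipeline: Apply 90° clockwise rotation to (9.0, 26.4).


90° CW: (x,y) -> (y, -x)
(9,26.4) -> (26.4, -9)

(26.4, -9)


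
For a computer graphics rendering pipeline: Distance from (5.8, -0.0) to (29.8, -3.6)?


dx=24, dy=-3.6
d^2 = 24^2 + (-3.6)^2 = 588.96
d = sqrt(588.96) = 24.2685

24.2685


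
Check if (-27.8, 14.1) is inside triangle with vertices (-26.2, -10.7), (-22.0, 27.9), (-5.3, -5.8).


Cross products: AB x AP = 165.92, BC x BP = -425.92, CA x CP = -526.16
All same sign? no

No, outside


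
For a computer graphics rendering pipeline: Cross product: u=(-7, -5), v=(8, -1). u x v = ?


u x v = u_x*v_y - u_y*v_x = (-7)*(-1) - (-5)*8
= 7 - (-40) = 47

47


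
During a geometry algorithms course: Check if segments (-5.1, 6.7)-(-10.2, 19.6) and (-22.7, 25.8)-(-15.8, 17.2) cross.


Cross products: d1=19.57, d2=64.72, d3=129.63, d4=84.48
d1*d2 < 0 and d3*d4 < 0? no

No, they don't intersect


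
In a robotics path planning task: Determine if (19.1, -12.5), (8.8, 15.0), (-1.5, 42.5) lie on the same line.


Cross product: (8.8-19.1)*(42.5-(-12.5)) - (15-(-12.5))*((-1.5)-19.1)
= 0

Yes, collinear


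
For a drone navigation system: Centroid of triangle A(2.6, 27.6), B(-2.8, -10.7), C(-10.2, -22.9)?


Centroid = ((x_A+x_B+x_C)/3, (y_A+y_B+y_C)/3)
= ((2.6+(-2.8)+(-10.2))/3, (27.6+(-10.7)+(-22.9))/3)
= (-3.4667, -2)

(-3.4667, -2)


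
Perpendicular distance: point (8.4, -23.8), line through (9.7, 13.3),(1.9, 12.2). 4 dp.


|cross product| = 287.95
|line direction| = sqrt(62.05) = 7.8772
Distance = 287.95/sqrt(62.05) = 36.5549

36.5549


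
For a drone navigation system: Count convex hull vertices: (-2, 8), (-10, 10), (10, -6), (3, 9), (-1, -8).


Convex hull vertices (CCW): (-10, 10), (-1, -8), (10, -6), (3, 9)
Count = 4

4


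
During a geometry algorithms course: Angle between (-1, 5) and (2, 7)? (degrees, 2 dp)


u.v = 33, |u| = sqrt(26) = 5.099, |v| = sqrt(53) = 7.2801
cos(theta) = u.v/(|u||v|) = 33/sqrt(1378) = 0.888975
theta = acos(0.888975) = 27.26 degrees

27.26 degrees


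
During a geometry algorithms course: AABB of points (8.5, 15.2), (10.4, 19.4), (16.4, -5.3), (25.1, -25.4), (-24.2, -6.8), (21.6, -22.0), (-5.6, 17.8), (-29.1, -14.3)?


x range: [-29.1, 25.1]
y range: [-25.4, 19.4]
Bounding box: (-29.1,-25.4) to (25.1,19.4)

(-29.1,-25.4) to (25.1,19.4)


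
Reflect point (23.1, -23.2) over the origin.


Reflection over origin: (x,y) -> (-x,-y)
(23.1, -23.2) -> (-23.1, 23.2)

(-23.1, 23.2)


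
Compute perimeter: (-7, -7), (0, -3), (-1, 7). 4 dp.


Sides: (-7, -7)->(0, -3): sqrt(65) = 8.062258, (0, -3)->(-1, 7): sqrt(101) = 10.049876, (-1, 7)->(-7, -7): sqrt(232) = 15.231546
Sum = 33.34368
Perimeter = 33.3437

33.3437


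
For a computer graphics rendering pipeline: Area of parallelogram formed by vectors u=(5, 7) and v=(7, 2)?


|u x v| = |5*2 - 7*7|
= |10 - 49| = 39

39


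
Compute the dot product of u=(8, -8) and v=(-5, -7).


u . v = u_x*v_x + u_y*v_y = 8*(-5) + (-8)*(-7)
= (-40) + 56 = 16

16


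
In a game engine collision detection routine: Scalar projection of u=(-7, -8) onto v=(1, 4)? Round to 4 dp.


u.v = -39, |v| = sqrt(17) = 4.1231
Scalar projection = u.v / |v| = -39 / sqrt(17) = -9.4589

-9.4589
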